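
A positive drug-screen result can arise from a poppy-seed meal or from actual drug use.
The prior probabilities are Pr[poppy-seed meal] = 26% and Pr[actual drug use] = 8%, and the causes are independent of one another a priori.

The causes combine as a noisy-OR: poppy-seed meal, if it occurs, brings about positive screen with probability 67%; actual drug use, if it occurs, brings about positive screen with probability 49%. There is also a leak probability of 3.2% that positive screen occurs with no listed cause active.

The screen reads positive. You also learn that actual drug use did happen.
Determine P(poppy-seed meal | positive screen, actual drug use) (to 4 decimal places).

P(poppy-seed meal | positive screen, actual drug use) ≈ 0.3674

Under noisy-OR, P(positive screen | causes) = 1 − (1−0.032)·∏(1−qᵢ) over the active causes.
For the numerator, keep only poppy-seed meal=true terms: 0.837086·0.26 = 0.217642
The normalizing constant is 0.50632·0.74 + 0.837086·0.26 = 0.592319
Posterior = 0.217642 / 0.592319 ≈ 0.3674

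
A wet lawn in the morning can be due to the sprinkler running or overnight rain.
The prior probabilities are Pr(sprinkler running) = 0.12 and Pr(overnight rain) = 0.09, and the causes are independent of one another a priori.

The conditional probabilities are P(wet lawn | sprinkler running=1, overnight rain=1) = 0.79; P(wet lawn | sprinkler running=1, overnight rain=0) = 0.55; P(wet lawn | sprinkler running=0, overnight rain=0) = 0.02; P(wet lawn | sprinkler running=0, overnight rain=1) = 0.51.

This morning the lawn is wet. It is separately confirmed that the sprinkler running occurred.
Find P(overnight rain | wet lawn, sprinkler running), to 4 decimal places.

Numerator (weight on configurations with overnight rain): 0.79*0.09 = 0.071100
The normalizing constant is 0.55*0.91 + 0.79*0.09 = 0.571600
P(overnight rain | wet lawn, sprinkler running) = 0.071100/0.571600 ≈ 0.1244

P(overnight rain | wet lawn, sprinkler running) ≈ 0.1244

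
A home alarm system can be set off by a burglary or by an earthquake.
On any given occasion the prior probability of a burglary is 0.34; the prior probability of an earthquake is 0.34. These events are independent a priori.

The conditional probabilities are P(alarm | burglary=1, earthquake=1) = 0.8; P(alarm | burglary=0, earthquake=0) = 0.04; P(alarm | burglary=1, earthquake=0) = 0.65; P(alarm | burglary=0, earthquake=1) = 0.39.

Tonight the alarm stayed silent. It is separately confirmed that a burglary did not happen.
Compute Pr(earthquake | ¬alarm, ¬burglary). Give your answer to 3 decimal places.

Pr(earthquake | ¬alarm, ¬burglary) ≈ 0.247

P(¬alarm | ¬burglary) = 0.96*0.66 + 0.61*0.34 = 0.633600 + 0.207400 = 0.841000
Restricting to configurations with earthquake present: 0.61*0.34 = 0.207400.
So P(earthquake | ¬alarm, ¬burglary) = 0.207400/0.841000 ≈ 0.247.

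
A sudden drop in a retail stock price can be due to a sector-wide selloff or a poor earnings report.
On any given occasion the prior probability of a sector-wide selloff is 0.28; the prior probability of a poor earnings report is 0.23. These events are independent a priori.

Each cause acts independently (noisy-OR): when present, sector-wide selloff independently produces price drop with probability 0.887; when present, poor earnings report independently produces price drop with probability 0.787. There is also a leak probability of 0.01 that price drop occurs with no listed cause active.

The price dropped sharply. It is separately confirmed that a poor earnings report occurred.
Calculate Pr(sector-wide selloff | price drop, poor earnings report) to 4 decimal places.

Under noisy-OR, P(price drop | causes) = 1 − (1−0.01)·∏(1−qᵢ) over the active causes.
P(price drop | poor earnings report) = 0.78913·0.72 + 0.976172·0.28 = 0.568174 + 0.273328 = 0.841502
The sector-wide selloff-present share is 0.976172·0.28 = 0.273328.
So P(sector-wide selloff | price drop, poor earnings report) = 0.273328/0.841502 ≈ 0.3248.

Pr(sector-wide selloff | price drop, poor earnings report) ≈ 0.3248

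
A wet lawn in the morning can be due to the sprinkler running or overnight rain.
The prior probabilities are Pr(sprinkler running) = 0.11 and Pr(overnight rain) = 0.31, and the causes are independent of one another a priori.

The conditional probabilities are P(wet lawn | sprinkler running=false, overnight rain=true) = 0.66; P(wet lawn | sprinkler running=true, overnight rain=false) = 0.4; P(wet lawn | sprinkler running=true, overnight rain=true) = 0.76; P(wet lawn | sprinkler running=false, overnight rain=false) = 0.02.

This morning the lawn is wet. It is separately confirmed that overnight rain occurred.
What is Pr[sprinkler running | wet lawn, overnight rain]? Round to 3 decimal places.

Weight on sprinkler running=true, given the evidence: 0.76*0.11 = 0.083600
The normalizing constant is 0.66*0.89 + 0.76*0.11 = 0.671000
P(sprinkler running | wet lawn, overnight rain) = 0.083600/0.671000 ≈ 0.125

Pr[sprinkler running | wet lawn, overnight rain] ≈ 0.125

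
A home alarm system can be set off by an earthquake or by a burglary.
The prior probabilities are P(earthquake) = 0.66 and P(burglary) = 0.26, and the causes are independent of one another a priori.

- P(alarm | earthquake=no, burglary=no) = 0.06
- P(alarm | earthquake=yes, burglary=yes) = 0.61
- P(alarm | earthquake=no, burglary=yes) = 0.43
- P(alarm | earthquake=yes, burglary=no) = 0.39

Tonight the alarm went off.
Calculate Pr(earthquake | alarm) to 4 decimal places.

Pr(earthquake | alarm) ≈ 0.8475

Enumerate the 4 (earthquake, burglary) configurations and weight by the priors:
  P(alarm) = 0.06×0.34×0.74 + 0.43×0.34×0.26 + 0.39×0.66×0.74 + 0.61×0.66×0.26
        = 0.015096 + 0.038012 + 0.190476 + 0.104676 = 0.348260
The terms with earthquake present sum to 0.295152, so
  P(earthquake | alarm) = 0.295152 / 0.348260 ≈ 0.8475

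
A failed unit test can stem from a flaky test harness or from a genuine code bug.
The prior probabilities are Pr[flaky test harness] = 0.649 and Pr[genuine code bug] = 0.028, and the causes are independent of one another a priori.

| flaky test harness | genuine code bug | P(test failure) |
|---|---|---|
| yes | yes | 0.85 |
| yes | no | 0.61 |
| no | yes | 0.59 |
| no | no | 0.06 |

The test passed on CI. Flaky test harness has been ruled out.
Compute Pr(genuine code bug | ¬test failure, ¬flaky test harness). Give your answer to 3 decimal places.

P(¬test failure | ¬flaky test harness) = 0.94×0.972 + 0.41×0.028 = 0.913680 + 0.011480 = 0.925160
Restricting to configurations with genuine code bug present: 0.41×0.028 = 0.011480.
P(genuine code bug | ¬test failure, ¬flaky test harness) = 0.011480 / 0.925160 ≈ 0.012

Pr(genuine code bug | ¬test failure, ¬flaky test harness) ≈ 0.012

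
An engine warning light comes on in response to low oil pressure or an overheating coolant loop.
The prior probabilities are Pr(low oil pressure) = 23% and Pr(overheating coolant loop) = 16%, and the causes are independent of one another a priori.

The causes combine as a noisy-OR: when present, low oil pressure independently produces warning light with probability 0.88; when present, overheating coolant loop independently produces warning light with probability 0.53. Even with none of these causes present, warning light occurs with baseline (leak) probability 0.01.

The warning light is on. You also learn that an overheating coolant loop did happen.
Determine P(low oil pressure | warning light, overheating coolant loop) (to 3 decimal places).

P(low oil pressure | warning light, overheating coolant loop) ≈ 0.345

Under noisy-OR, P(warning light | causes) = 1 − (1−0.01)·∏(1−qᵢ) over the active causes.
By total probability over both values of low oil pressure:
  P(warning light | overheating coolant loop) = 0.5347·0.77 + 0.944164·0.23
        = 0.411719 + 0.217158 = 0.628877
Keeping only the low oil pressure-present terms gives 0.217158, so
  P(low oil pressure | warning light, overheating coolant loop) = 0.217158 / 0.628877 ≈ 0.345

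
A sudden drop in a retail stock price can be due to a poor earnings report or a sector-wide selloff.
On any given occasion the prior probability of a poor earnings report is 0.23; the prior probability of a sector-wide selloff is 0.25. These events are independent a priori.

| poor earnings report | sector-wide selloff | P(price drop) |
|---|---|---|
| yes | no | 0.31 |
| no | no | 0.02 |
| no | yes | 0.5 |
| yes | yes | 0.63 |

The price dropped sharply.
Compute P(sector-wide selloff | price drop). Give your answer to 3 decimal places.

Enumerate the 4 (poor earnings report, sector-wide selloff) configurations and weight by the priors:
  P(price drop) = 0.02×0.77×0.75 + 0.5×0.77×0.25 + 0.31×0.23×0.75 + 0.63×0.23×0.25
        = 0.011550 + 0.096250 + 0.053475 + 0.036225 = 0.197500
The terms with sector-wide selloff present sum to 0.132475, so
  P(sector-wide selloff | price drop) = 0.132475 / 0.197500 ≈ 0.671

P(sector-wide selloff | price drop) ≈ 0.671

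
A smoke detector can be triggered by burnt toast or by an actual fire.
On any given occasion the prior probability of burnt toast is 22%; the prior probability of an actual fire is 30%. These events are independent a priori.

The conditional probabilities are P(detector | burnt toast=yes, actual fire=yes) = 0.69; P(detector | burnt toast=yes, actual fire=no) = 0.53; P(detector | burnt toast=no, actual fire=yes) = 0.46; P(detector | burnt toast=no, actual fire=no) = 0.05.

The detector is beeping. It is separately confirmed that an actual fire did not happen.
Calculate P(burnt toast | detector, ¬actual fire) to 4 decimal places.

P(burnt toast | detector, ¬actual fire) ≈ 0.7494

Weight on burnt toast=true, given the evidence: 0.53×0.22 = 0.116600
The normalizing constant is 0.05×0.78 + 0.53×0.22 = 0.155600
Posterior = 0.116600 / 0.155600 ≈ 0.7494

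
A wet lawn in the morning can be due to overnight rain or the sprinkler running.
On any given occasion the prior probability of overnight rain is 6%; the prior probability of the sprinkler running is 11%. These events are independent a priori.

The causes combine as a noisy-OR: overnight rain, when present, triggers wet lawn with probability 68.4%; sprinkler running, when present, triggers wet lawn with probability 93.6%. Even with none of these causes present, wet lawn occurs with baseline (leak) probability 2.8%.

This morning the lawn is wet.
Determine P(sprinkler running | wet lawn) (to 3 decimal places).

P(sprinkler running | wet lawn) ≈ 0.631

Under noisy-OR, P(wet lawn | causes) = 1 − (1−0.028)·∏(1−qᵢ) over the active causes.
Numerator (weight on configurations with sprinkler running): 0.096968 + 0.006470 = 0.103438
Normalizer over all consistent configurations: 0.028·0.94·0.89 + 0.937792·0.94·0.11 + 0.692848·0.06·0.89 + 0.980342·0.06·0.11 = 0.163861
P(sprinkler running | wet lawn) = 0.103438/0.163861 ≈ 0.631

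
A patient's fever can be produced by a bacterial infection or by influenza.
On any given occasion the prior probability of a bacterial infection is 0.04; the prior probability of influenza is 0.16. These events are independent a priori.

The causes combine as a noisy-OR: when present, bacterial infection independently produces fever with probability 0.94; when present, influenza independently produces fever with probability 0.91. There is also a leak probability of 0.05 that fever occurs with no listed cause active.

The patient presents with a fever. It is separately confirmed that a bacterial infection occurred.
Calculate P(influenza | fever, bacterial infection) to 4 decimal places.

P(influenza | fever, bacterial infection) ≈ 0.1673

Under noisy-OR, P(fever | causes) = 1 − (1−0.05)·∏(1−qᵢ) over the active causes.
Enumerate both values of influenza and weight by the priors:
  P(fever | bacterial infection) = 0.943*0.84 + 0.99487*0.16
        = 0.792120 + 0.159179 = 0.951299
Configurations with influenza contribute 0.159179, so
  P(influenza | fever, bacterial infection) = 0.159179 / 0.951299 ≈ 0.1673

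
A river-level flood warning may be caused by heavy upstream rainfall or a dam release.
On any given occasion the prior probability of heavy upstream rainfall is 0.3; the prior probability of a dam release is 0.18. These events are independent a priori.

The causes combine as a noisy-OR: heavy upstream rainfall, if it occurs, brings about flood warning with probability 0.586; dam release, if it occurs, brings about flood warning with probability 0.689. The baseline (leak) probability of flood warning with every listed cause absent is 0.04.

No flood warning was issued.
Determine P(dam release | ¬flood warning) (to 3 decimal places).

Under noisy-OR, P(flood warning | causes) = 1 − (1−0.04)·∏(1−qᵢ) over the active causes.
Weight on dam release=true, given the evidence: 0.037619 + 0.006675 = 0.044294
Normalizer over all consistent configurations: 0.96×0.7×0.82 + 0.29856×0.7×0.18 + 0.39744×0.3×0.82 + 0.123604×0.3×0.18 = 0.693104
P(dam release | ¬flood warning) = 0.044294/0.693104 ≈ 0.064

P(dam release | ¬flood warning) ≈ 0.064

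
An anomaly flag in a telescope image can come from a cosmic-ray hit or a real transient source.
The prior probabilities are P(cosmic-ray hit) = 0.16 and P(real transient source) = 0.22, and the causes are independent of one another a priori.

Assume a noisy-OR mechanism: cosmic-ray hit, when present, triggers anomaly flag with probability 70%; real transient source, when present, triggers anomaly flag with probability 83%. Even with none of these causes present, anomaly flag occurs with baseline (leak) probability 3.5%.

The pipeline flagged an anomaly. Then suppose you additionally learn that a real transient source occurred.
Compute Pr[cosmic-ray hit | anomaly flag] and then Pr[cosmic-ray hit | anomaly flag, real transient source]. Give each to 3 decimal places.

Pr[cosmic-ray hit | anomaly flag] ≈ 0.408; Pr[cosmic-ray hit | anomaly flag, real transient source] ≈ 0.178

Under noisy-OR, P(anomaly flag | causes) = 1 − (1−0.035)·∏(1−qᵢ) over the active causes.
P(anomaly flag) = 0.035·0.84·0.78 + 0.83595·0.84·0.22 + 0.7105·0.16·0.78 + 0.950785·0.16·0.22 = 0.022932 + 0.154484 + 0.088670 + 0.033468 = 0.299554
Restricting to configurations with cosmic-ray hit present: 0.088670 + 0.033468 = 0.122138.
So P(cosmic-ray hit | anomaly flag) = 0.122138/0.299554 ≈ 0.408.

With the extra evidence:
P(anomaly flag | real transient source) = 0.83595·0.84 + 0.950785·0.16 = 0.702198 + 0.152126 = 0.854324
Restricting to configurations with cosmic-ray hit present: 0.950785·0.16 = 0.152126.
So P(cosmic-ray hit | anomaly flag, real transient source) = 0.152126/0.854324 ≈ 0.178.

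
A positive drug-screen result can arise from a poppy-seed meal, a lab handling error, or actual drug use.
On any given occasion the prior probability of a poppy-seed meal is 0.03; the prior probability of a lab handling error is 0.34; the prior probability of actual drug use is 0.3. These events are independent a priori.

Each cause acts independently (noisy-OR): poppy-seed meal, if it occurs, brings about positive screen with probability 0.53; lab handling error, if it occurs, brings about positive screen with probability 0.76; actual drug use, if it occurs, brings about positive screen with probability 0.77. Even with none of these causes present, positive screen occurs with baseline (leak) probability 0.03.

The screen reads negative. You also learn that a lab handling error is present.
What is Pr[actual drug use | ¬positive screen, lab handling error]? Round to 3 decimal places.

Pr[actual drug use | ¬positive screen, lab handling error] ≈ 0.090

Under noisy-OR, P(positive screen | causes) = 1 − (1−0.03)·∏(1−qᵢ) over the active causes.
For the numerator, keep only actual drug use=true terms: 0.015581 + 0.000226 = 0.015807
The normalizing constant is 0.2328·0.97·0.7 + 0.053544·0.97·0.3 + 0.109416·0.03·0.7 + 0.025166·0.03·0.3 = 0.176176
P(actual drug use | ¬positive screen, lab handling error) = 0.015807/0.176176 ≈ 0.090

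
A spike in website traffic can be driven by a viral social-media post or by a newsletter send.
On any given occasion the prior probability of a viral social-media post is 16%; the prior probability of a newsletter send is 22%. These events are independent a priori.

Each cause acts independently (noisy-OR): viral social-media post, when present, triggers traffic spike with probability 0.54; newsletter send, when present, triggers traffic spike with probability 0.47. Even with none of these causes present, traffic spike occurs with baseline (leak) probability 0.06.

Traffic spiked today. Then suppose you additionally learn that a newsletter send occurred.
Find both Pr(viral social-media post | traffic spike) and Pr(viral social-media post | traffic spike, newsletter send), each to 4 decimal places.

Under noisy-OR, P(traffic spike | causes) = 1 − (1−0.06)·∏(1−qᵢ) over the active causes.
For the numerator, keep only viral social-media post=true terms: 0.070836 + 0.027133 = 0.097969
The normalizing constant is 0.06·0.84·0.78 + 0.5018·0.84·0.22 + 0.5676·0.16·0.78 + 0.770828·0.16·0.22 = 0.230014
P(viral social-media post | traffic spike) = 0.097969/0.230014 ≈ 0.4259

With the extra evidence:
By total probability over both values of viral social-media post:
  P(traffic spike | newsletter send) = 0.5018*0.84 + 0.770828*0.16
        = 0.421512 + 0.123332 = 0.544844
Configurations with viral social-media post contribute 0.123332, so
  P(viral social-media post | traffic spike, newsletter send) = 0.123332 / 0.544844 ≈ 0.2264

Pr(viral social-media post | traffic spike) ≈ 0.4259; Pr(viral social-media post | traffic spike, newsletter send) ≈ 0.2264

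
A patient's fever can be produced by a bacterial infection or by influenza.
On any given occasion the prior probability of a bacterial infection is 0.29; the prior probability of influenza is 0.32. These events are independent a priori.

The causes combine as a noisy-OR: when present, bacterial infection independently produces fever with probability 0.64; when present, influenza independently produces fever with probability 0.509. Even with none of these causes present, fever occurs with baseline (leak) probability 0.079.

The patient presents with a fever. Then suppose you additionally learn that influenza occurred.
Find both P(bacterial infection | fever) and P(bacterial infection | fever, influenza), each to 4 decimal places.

Under noisy-OR, P(fever | causes) = 1 − (1−0.079)·∏(1−qᵢ) over the active causes.
P(fever) = 0.079·0.71·0.68 + 0.547789·0.71·0.32 + 0.66844·0.29·0.68 + 0.837204·0.29·0.32 = 0.038141 + 0.124458 + 0.131816 + 0.077693 = 0.372108
The bacterial infection-present share is 0.131816 + 0.077693 = 0.209509.
P(bacterial infection | fever) = 0.209509 / 0.372108 ≈ 0.5630

Now condition on the additional information:
P(fever | influenza) = 0.547789·0.71 + 0.837204·0.29 = 0.388930 + 0.242789 = 0.631719
Of this, 0.242789 comes from 0.837204·0.29 (the bacterial infection=true cases).
P(bacterial infection | fever, influenza) = 0.242789 / 0.631719 ≈ 0.3843

P(bacterial infection | fever) ≈ 0.5630; P(bacterial infection | fever, influenza) ≈ 0.3843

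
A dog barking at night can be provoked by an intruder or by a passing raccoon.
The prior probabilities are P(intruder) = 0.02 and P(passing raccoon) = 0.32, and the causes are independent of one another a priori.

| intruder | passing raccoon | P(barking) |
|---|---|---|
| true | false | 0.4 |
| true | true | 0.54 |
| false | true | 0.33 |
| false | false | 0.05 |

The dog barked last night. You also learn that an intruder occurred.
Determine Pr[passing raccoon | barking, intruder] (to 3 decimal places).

By total probability over both values of passing raccoon:
  P(barking | intruder) = 0.4*0.68 + 0.54*0.32
        = 0.272000 + 0.172800 = 0.444800
The terms with passing raccoon present sum to 0.172800, so
  P(passing raccoon | barking, intruder) = 0.172800 / 0.444800 ≈ 0.388

Pr[passing raccoon | barking, intruder] ≈ 0.388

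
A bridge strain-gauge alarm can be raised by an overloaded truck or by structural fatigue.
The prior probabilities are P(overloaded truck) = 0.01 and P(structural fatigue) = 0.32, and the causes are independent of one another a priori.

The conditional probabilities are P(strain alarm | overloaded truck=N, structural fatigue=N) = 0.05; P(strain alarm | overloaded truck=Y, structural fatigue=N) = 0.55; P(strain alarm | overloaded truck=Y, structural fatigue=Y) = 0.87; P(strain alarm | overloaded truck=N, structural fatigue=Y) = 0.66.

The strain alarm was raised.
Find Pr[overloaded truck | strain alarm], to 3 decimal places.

Pr[overloaded truck | strain alarm] ≈ 0.026

P(strain alarm) = 0.05×0.99×0.68 + 0.66×0.99×0.32 + 0.55×0.01×0.68 + 0.87×0.01×0.32 = 0.033660 + 0.209088 + 0.003740 + 0.002784 = 0.249272
The overloaded truck-present share is 0.003740 + 0.002784 = 0.006524.
P(overloaded truck | strain alarm) = 0.006524 / 0.249272 ≈ 0.026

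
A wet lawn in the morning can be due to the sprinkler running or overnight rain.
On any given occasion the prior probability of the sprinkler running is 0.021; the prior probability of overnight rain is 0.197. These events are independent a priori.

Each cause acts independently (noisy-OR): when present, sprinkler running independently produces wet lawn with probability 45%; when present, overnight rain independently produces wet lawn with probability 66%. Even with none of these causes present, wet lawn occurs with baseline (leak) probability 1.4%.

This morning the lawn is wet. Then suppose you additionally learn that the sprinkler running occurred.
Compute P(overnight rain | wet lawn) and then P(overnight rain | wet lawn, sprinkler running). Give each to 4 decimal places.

P(overnight rain | wet lawn) ≈ 0.8754; P(overnight rain | wet lawn, sprinkler running) ≈ 0.3042

Under noisy-OR, P(wet lawn | causes) = 1 − (1−0.014)·∏(1−qᵢ) over the active causes.
Weight on overnight rain=true, given the evidence: 0.128208 + 0.003374 = 0.131582
Denominator P(wet lawn): 0.014*0.979*0.803 + 0.66476*0.979*0.197 + 0.4577*0.021*0.803 + 0.815618*0.021*0.197 = 0.150306
P(overnight rain | wet lawn) = 0.131582/0.150306 ≈ 0.8754

Now condition on the additional information:
By total probability over both values of overnight rain:
  P(wet lawn | sprinkler running) = 0.4577×0.803 + 0.815618×0.197
        = 0.367533 + 0.160677 = 0.528210
The terms with overnight rain present sum to 0.160677, so
  P(overnight rain | wet lawn, sprinkler running) = 0.160677 / 0.528210 ≈ 0.3042
Conditioning on sprinkler running lowers the posterior on overnight rain: the classic explaining-away effect in a common-effect structure.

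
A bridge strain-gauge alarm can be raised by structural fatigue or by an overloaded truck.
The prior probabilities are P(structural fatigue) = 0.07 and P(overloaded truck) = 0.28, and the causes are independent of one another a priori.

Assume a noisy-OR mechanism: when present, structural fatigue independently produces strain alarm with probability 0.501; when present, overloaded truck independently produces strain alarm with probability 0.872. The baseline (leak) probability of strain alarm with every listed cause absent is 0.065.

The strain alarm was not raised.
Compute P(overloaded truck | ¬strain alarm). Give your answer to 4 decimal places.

P(overloaded truck | ¬strain alarm) ≈ 0.0474

Under noisy-OR, P(strain alarm | causes) = 1 − (1−0.065)·∏(1−qᵢ) over the active causes.
P(¬strain alarm) = 0.935×0.93×0.72 + 0.11968×0.93×0.28 + 0.466565×0.07×0.72 + 0.05972×0.07×0.28 = 0.626076 + 0.031165 + 0.023515 + 0.001171 = 0.681927
Restricting to configurations with overloaded truck present: 0.031165 + 0.001171 = 0.032336.
So P(overloaded truck | ¬strain alarm) = 0.032336/0.681927 ≈ 0.0474.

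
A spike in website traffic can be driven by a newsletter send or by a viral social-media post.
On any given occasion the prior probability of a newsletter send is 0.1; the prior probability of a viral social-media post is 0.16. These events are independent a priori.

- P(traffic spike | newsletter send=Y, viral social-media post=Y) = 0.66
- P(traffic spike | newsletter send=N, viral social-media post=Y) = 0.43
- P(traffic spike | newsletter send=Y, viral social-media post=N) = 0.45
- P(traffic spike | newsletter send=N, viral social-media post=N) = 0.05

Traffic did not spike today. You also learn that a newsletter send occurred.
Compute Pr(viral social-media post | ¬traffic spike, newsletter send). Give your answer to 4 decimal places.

Enumerate both values of viral social-media post and weight by the priors:
  P(¬traffic spike | newsletter send) = 0.55*0.84 + 0.34*0.16
        = 0.462000 + 0.054400 = 0.516400
The terms with viral social-media post present sum to 0.054400, so
  P(viral social-media post | ¬traffic spike, newsletter send) = 0.054400 / 0.516400 ≈ 0.1053

Pr(viral social-media post | ¬traffic spike, newsletter send) ≈ 0.1053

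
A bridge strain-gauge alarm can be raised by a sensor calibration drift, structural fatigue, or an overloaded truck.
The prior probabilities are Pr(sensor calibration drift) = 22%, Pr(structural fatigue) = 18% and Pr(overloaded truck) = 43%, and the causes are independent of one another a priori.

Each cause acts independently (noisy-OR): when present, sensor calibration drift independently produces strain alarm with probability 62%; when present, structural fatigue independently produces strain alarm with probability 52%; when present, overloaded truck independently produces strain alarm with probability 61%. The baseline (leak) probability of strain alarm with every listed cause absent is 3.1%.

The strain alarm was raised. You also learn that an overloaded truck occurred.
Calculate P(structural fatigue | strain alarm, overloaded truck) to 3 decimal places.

Under noisy-OR, P(strain alarm | causes) = 1 − (1−0.031)·∏(1−qᵢ) over the active causes.
For the numerator, keep only structural fatigue=true terms: 0.114932 + 0.036870 = 0.151802
Denominator P(strain alarm | overloaded truck): 0.62209×0.78×0.82 + 0.818603×0.78×0.18 + 0.856394×0.22×0.82 + 0.931069×0.22×0.18 = 0.704184
P(structural fatigue | strain alarm, overloaded truck) = 0.151802/0.704184 ≈ 0.216

P(structural fatigue | strain alarm, overloaded truck) ≈ 0.216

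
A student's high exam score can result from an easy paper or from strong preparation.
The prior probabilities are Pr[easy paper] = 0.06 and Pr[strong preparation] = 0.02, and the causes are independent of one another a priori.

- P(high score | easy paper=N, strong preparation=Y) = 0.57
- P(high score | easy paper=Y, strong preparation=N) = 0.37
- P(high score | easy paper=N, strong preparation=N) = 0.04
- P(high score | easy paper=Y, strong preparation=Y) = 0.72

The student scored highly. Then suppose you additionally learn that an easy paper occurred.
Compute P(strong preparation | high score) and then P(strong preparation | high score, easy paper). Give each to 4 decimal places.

Enumerate the 4 (easy paper, strong preparation) configurations and weight by the priors:
  P(high score) = 0.04*0.94*0.98 + 0.57*0.94*0.02 + 0.37*0.06*0.98 + 0.72*0.06*0.02
        = 0.036848 + 0.010716 + 0.021756 + 0.000864 = 0.070184
Keeping only the strong preparation-present terms gives 0.011580, so
  P(strong preparation | high score) = 0.011580 / 0.070184 ≈ 0.1650

Now condition on the additional information:
Sum P(high score|·) weighted by the priors over both values of strong preparation:
  P(high score | easy paper) = 0.37×0.98 + 0.72×0.02
        = 0.362600 + 0.014400 = 0.377000
Configurations with strong preparation contribute 0.014400, so
  P(strong preparation | high score, easy paper) = 0.014400 / 0.377000 ≈ 0.0382

P(strong preparation | high score) ≈ 0.1650; P(strong preparation | high score, easy paper) ≈ 0.0382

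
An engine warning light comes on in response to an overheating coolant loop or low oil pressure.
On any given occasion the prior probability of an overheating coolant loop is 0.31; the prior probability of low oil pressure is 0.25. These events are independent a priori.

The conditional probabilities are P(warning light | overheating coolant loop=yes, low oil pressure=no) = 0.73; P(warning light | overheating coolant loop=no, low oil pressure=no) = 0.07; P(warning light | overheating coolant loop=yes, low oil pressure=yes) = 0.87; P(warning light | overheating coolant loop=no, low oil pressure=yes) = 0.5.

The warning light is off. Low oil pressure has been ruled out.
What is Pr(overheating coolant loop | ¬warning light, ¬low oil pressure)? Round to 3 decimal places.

Pr(overheating coolant loop | ¬warning light, ¬low oil pressure) ≈ 0.115

Sum P(¬warning light|·) weighted by the priors over both values of overheating coolant loop:
  P(¬warning light | ¬low oil pressure) = 0.93*0.69 + 0.27*0.31
        = 0.641700 + 0.083700 = 0.725400
The terms with overheating coolant loop present sum to 0.083700, so
  P(overheating coolant loop | ¬warning light, ¬low oil pressure) = 0.083700 / 0.725400 ≈ 0.115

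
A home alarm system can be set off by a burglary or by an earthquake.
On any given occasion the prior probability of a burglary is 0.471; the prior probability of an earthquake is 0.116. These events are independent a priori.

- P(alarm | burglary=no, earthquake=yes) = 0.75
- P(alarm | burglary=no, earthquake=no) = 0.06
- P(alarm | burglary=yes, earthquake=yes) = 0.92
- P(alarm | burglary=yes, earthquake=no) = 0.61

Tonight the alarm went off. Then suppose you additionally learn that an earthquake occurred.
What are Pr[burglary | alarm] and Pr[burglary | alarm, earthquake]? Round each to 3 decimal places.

Pr[burglary | alarm] ≈ 0.804; Pr[burglary | alarm, earthquake] ≈ 0.522

Weight on burglary=true, given the evidence: 0.253982 + 0.050265 = 0.304247
Normalizer over all consistent configurations: 0.06×0.529×0.884 + 0.75×0.529×0.116 + 0.61×0.471×0.884 + 0.92×0.471×0.116 = 0.378328
Posterior = 0.304247 / 0.378328 ≈ 0.804

Now condition on the additional information:
P(alarm | earthquake) = 0.75*0.529 + 0.92*0.471 = 0.396750 + 0.433320 = 0.830070
Of this, 0.433320 comes from 0.92*0.471 (the burglary=true cases).
Hence the posterior is 0.433320/0.830070 ≈ 0.522.
— earthquake explains away the evidence for burglary.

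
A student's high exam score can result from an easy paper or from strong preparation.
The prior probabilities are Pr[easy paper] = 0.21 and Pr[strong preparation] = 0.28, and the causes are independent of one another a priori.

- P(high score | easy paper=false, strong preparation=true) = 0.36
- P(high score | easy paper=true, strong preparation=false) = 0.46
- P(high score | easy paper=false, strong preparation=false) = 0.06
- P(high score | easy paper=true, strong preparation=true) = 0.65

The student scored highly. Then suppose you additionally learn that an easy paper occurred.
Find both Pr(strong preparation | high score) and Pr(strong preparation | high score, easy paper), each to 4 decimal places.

Pr(strong preparation | high score) ≈ 0.5320; Pr(strong preparation | high score, easy paper) ≈ 0.3546

P(high score) = 0.06·0.79·0.72 + 0.36·0.79·0.28 + 0.46·0.21·0.72 + 0.65·0.21·0.28 = 0.034128 + 0.079632 + 0.069552 + 0.038220 = 0.221532
The strong preparation-present share is 0.079632 + 0.038220 = 0.117852.
So P(strong preparation | high score) = 0.117852/0.221532 ≈ 0.5320.

Now condition on the additional information:
By total probability over both values of strong preparation:
  P(high score | easy paper) = 0.46×0.72 + 0.65×0.28
        = 0.331200 + 0.182000 = 0.513200
Keeping only the strong preparation-present terms gives 0.182000, so
  P(strong preparation | high score, easy paper) = 0.182000 / 0.513200 ≈ 0.3546
Conditioning on easy paper lowers the posterior on strong preparation: the classic explaining-away effect in a common-effect structure.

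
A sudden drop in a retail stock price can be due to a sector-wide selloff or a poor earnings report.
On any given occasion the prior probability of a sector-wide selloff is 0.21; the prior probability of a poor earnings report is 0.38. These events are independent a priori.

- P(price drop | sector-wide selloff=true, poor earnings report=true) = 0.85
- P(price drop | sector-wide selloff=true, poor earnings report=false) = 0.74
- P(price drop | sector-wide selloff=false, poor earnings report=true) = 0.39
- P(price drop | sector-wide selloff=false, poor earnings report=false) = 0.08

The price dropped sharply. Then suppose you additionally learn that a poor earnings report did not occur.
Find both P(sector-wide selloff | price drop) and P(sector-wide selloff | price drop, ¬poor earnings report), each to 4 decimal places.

P(sector-wide selloff | price drop) ≈ 0.5124; P(sector-wide selloff | price drop, ¬poor earnings report) ≈ 0.7109

Enumerate the 4 (sector-wide selloff, poor earnings report) configurations and weight by the priors:
  P(price drop) = 0.08×0.79×0.62 + 0.39×0.79×0.38 + 0.74×0.21×0.62 + 0.85×0.21×0.38
        = 0.039184 + 0.117078 + 0.096348 + 0.067830 = 0.320440
Keeping only the sector-wide selloff-present terms gives 0.164178, so
  P(sector-wide selloff | price drop) = 0.164178 / 0.320440 ≈ 0.5124

Now condition on the additional information:
P(price drop | ¬poor earnings report) = 0.08·0.79 + 0.74·0.21 = 0.063200 + 0.155400 = 0.218600
Restricting to configurations with sector-wide selloff present: 0.74·0.21 = 0.155400.
Hence the posterior is 0.155400/0.218600 ≈ 0.7109.
With poor earnings report excluded, sector-wide selloff must carry more of the explanatory weight for the price drop.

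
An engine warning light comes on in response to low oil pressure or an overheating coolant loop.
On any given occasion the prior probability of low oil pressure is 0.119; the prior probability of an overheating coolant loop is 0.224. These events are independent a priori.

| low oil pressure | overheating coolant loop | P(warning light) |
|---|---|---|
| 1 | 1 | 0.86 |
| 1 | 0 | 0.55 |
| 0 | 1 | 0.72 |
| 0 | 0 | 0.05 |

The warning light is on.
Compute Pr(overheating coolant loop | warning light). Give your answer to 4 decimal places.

Pr(overheating coolant loop | warning light) ≈ 0.6601

Sum P(warning light|·) weighted by the priors over the 4 (low oil pressure, overheating coolant loop) configurations:
  P(warning light) = 0.05×0.881×0.776 + 0.72×0.881×0.224 + 0.55×0.119×0.776 + 0.86×0.119×0.224
        = 0.034183 + 0.142088 + 0.050789 + 0.022924 = 0.249984
Keeping only the overheating coolant loop-present terms gives 0.165012, so
  P(overheating coolant loop | warning light) = 0.165012 / 0.249984 ≈ 0.6601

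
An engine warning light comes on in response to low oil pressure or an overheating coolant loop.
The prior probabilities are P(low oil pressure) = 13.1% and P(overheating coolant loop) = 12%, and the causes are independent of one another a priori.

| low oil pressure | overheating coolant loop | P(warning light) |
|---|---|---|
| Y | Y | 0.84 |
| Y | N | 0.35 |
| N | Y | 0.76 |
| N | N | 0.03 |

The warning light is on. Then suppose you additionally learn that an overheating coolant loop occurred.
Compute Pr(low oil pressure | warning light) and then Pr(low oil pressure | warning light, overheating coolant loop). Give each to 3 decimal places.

Pr(low oil pressure | warning light) ≈ 0.344; Pr(low oil pressure | warning light, overheating coolant loop) ≈ 0.143

P(warning light) = 0.03×0.869×0.88 + 0.76×0.869×0.12 + 0.35×0.131×0.88 + 0.84×0.131×0.12 = 0.022942 + 0.079253 + 0.040348 + 0.013205 = 0.155748
Restricting to configurations with low oil pressure present: 0.040348 + 0.013205 = 0.053553.
P(low oil pressure | warning light) = 0.053553 / 0.155748 ≈ 0.344

Now also conditioning on overheating coolant loop=true:
For the numerator, keep only low oil pressure=true terms: 0.84*0.131 = 0.110040
The normalizing constant is 0.76*0.869 + 0.84*0.131 = 0.770480
Posterior = 0.110040 / 0.770480 ≈ 0.143
The drop from 0.344 to 0.143 is the explaining-away (discounting) effect.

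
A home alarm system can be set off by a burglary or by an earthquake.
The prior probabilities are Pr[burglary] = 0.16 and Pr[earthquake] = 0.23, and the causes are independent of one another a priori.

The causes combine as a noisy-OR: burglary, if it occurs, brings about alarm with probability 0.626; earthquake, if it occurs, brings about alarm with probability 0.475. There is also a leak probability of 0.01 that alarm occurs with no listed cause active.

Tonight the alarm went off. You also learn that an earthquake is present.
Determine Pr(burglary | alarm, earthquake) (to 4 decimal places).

Pr(burglary | alarm, earthquake) ≈ 0.2421

Under noisy-OR, P(alarm | causes) = 1 − (1−0.01)·∏(1−qᵢ) over the active causes.
P(alarm | earthquake) = 0.48025*0.84 + 0.805613*0.16 = 0.403410 + 0.128898 = 0.532308
The burglary-present share is 0.805613*0.16 = 0.128898.
So P(burglary | alarm, earthquake) = 0.128898/0.532308 ≈ 0.2421.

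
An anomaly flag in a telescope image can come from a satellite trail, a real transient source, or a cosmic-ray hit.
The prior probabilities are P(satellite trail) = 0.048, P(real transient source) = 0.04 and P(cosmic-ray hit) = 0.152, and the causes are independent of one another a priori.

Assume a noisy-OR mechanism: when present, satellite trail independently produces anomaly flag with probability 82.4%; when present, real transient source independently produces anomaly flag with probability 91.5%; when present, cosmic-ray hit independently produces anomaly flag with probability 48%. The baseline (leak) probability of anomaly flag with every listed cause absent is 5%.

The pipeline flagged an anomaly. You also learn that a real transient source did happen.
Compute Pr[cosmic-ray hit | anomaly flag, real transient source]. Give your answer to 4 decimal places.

Under noisy-OR, P(anomaly flag | causes) = 1 − (1−0.05)·∏(1−qᵢ) over the active causes.
Weight on cosmic-ray hit=true, given the evidence: 0.138628 + 0.007242 = 0.145870
The normalizing constant is 0.91925·0.952·0.848 + 0.95801·0.952·0.152 + 0.985788·0.048·0.848 + 0.99261·0.048·0.152 = 0.928103
Posterior = 0.145870 / 0.928103 ≈ 0.1572

Pr[cosmic-ray hit | anomaly flag, real transient source] ≈ 0.1572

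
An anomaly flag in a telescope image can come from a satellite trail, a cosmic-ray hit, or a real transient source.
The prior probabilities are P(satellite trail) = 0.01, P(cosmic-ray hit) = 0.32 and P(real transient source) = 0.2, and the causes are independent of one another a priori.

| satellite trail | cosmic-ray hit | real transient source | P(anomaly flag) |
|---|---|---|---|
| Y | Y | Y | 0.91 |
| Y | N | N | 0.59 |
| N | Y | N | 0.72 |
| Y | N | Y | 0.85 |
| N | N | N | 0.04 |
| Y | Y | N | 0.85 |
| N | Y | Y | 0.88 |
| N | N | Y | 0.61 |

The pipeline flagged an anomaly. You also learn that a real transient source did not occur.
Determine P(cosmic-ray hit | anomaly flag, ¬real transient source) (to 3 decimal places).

For the numerator, keep only cosmic-ray hit=true terms: 0.228096 + 0.002720 = 0.230816
Normalizer over all consistent configurations: 0.04×0.99×0.68 + 0.72×0.99×0.32 + 0.59×0.01×0.68 + 0.85×0.01×0.32 = 0.261756
Posterior = 0.230816 / 0.261756 ≈ 0.882

P(cosmic-ray hit | anomaly flag, ¬real transient source) ≈ 0.882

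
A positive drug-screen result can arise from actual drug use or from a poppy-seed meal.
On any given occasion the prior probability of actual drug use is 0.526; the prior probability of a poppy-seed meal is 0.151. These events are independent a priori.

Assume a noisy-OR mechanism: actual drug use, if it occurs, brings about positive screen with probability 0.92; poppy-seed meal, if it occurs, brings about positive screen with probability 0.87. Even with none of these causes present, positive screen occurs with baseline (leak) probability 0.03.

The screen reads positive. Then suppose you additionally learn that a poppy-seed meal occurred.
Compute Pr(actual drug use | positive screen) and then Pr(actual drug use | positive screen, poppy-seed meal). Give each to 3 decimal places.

Under noisy-OR, P(positive screen | causes) = 1 − (1−0.03)·∏(1−qᵢ) over the active causes.
P(positive screen) = 0.03·0.474·0.849 + 0.8739·0.474·0.151 + 0.9224·0.526·0.849 + 0.989912·0.526·0.151 = 0.012073 + 0.062549 + 0.411920 + 0.078625 = 0.565167
Restricting to configurations with actual drug use present: 0.411920 + 0.078625 = 0.490545.
So P(actual drug use | positive screen) = 0.490545/0.565167 ≈ 0.868.

Now also conditioning on poppy-seed meal=true:
Numerator (weight on configurations with actual drug use): 0.989912×0.526 = 0.520694
The normalizing constant is 0.8739×0.474 + 0.989912×0.526 = 0.934923
P(actual drug use | positive screen, poppy-seed meal) = 0.520694/0.934923 ≈ 0.557
The drop from 0.868 to 0.557 is the explaining-away (discounting) effect.

Pr(actual drug use | positive screen) ≈ 0.868; Pr(actual drug use | positive screen, poppy-seed meal) ≈ 0.557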